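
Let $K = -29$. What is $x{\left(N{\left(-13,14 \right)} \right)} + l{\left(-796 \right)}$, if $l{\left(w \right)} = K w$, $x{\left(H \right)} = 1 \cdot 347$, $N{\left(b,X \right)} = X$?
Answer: $23431$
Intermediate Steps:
$x{\left(H \right)} = 347$
$l{\left(w \right)} = - 29 w$
$x{\left(N{\left(-13,14 \right)} \right)} + l{\left(-796 \right)} = 347 - -23084 = 347 + 23084 = 23431$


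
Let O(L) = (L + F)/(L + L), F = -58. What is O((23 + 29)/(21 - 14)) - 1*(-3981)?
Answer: 206835/52 ≈ 3977.6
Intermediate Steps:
O(L) = (-58 + L)/(2*L) (O(L) = (L - 58)/(L + L) = (-58 + L)/((2*L)) = (-58 + L)*(1/(2*L)) = (-58 + L)/(2*L))
O((23 + 29)/(21 - 14)) - 1*(-3981) = (-58 + (23 + 29)/(21 - 14))/(2*(((23 + 29)/(21 - 14)))) - 1*(-3981) = (-58 + 52/7)/(2*((52/7))) + 3981 = (-58 + 52*(1/7))/(2*((52*(1/7)))) + 3981 = (-58 + 52/7)/(2*(52/7)) + 3981 = (1/2)*(7/52)*(-354/7) + 3981 = -177/52 + 3981 = 206835/52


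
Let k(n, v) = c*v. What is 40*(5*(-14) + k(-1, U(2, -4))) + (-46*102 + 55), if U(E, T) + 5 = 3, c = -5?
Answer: -7037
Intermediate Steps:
U(E, T) = -2 (U(E, T) = -5 + 3 = -2)
k(n, v) = -5*v
40*(5*(-14) + k(-1, U(2, -4))) + (-46*102 + 55) = 40*(5*(-14) - 5*(-2)) + (-46*102 + 55) = 40*(-70 + 10) + (-4692 + 55) = 40*(-60) - 4637 = -2400 - 4637 = -7037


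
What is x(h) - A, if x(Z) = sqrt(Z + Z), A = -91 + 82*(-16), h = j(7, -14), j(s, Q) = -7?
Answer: 1403 + I*sqrt(14) ≈ 1403.0 + 3.7417*I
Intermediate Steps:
h = -7
A = -1403 (A = -91 - 1312 = -1403)
x(Z) = sqrt(2)*sqrt(Z) (x(Z) = sqrt(2*Z) = sqrt(2)*sqrt(Z))
x(h) - A = sqrt(2)*sqrt(-7) - 1*(-1403) = sqrt(2)*(I*sqrt(7)) + 1403 = I*sqrt(14) + 1403 = 1403 + I*sqrt(14)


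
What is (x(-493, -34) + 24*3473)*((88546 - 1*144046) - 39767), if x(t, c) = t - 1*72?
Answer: -7886869129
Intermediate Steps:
x(t, c) = -72 + t (x(t, c) = t - 72 = -72 + t)
(x(-493, -34) + 24*3473)*((88546 - 1*144046) - 39767) = ((-72 - 493) + 24*3473)*((88546 - 1*144046) - 39767) = (-565 + 83352)*((88546 - 144046) - 39767) = 82787*(-55500 - 39767) = 82787*(-95267) = -7886869129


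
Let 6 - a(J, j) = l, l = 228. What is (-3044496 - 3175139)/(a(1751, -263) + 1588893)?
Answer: -6219635/1588671 ≈ -3.9150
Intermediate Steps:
a(J, j) = -222 (a(J, j) = 6 - 1*228 = 6 - 228 = -222)
(-3044496 - 3175139)/(a(1751, -263) + 1588893) = (-3044496 - 3175139)/(-222 + 1588893) = -6219635/1588671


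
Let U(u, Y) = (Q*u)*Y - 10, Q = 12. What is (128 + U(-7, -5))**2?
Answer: 289444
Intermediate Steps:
U(u, Y) = -10 + 12*Y*u (U(u, Y) = (12*u)*Y - 10 = 12*Y*u - 10 = -10 + 12*Y*u)
(128 + U(-7, -5))**2 = (128 + (-10 + 12*(-5)*(-7)))**2 = (128 + (-10 + 420))**2 = (128 + 410)**2 = 538**2 = 289444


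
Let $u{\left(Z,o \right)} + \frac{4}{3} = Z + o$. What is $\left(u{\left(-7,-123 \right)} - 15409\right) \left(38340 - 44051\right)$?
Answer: $\frac{266252531}{3} \approx 8.8751 \cdot 10^{7}$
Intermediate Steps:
$u{\left(Z,o \right)} = - \frac{4}{3} + Z + o$ ($u{\left(Z,o \right)} = - \frac{4}{3} + \left(Z + o\right) = - \frac{4}{3} + Z + o$)
$\left(u{\left(-7,-123 \right)} - 15409\right) \left(38340 - 44051\right) = \left(\left(- \frac{4}{3} - 7 - 123\right) - 15409\right) \left(38340 - 44051\right) = \left(- \frac{394}{3} - 15409\right) \left(-5711\right) = \left(- \frac{46621}{3}\right) \left(-5711\right) = \frac{266252531}{3}$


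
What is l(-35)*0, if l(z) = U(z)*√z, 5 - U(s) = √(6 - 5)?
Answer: 0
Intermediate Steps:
U(s) = 4 (U(s) = 5 - √(6 - 5) = 5 - √1 = 5 - 1*1 = 5 - 1 = 4)
l(z) = 4*√z
l(-35)*0 = (4*√(-35))*0 = (4*(I*√35))*0 = (4*I*√35)*0 = 0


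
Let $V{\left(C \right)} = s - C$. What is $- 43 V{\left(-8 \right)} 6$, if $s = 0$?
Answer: $-2064$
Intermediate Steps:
$V{\left(C \right)} = - C$ ($V{\left(C \right)} = 0 - C = - C$)
$- 43 V{\left(-8 \right)} 6 = - 43 \left(\left(-1\right) \left(-8\right)\right) 6 = - 43 \cdot 8 \cdot 6 = - 344 \cdot 6 = \left(-1\right) 2064 = -2064$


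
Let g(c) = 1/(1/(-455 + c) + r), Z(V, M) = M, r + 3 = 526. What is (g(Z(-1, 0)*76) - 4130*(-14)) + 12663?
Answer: 16772417067/237964 ≈ 70483.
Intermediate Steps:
r = 523 (r = -3 + 526 = 523)
g(c) = 1/(523 + 1/(-455 + c)) (g(c) = 1/(1/(-455 + c) + 523) = 1/(523 + 1/(-455 + c)))
(g(Z(-1, 0)*76) - 4130*(-14)) + 12663 = ((-455 + 0*76)/(-237964 + 523*(0*76)) - 4130*(-14)) + 12663 = ((-455 + 0)/(-237964 + 523*0) + 57820) + 12663 = (-455/(-237964 + 0) + 57820) + 12663 = (-455/(-237964) + 57820) + 12663 = (-1/237964*(-455) + 57820) + 12663 = (455/237964 + 57820) + 12663 = 13759078935/237964 + 12663 = 16772417067/237964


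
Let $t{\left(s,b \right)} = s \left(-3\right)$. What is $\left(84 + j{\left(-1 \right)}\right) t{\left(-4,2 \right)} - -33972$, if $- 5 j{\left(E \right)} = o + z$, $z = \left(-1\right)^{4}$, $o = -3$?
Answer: $\frac{174924}{5} \approx 34985.0$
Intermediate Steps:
$t{\left(s,b \right)} = - 3 s$
$z = 1$
$j{\left(E \right)} = \frac{2}{5}$ ($j{\left(E \right)} = - \frac{-3 + 1}{5} = \left(- \frac{1}{5}\right) \left(-2\right) = \frac{2}{5}$)
$\left(84 + j{\left(-1 \right)}\right) t{\left(-4,2 \right)} - -33972 = \left(84 + \frac{2}{5}\right) \left(\left(-3\right) \left(-4\right)\right) - -33972 = \frac{422}{5} \cdot 12 + 33972 = \frac{5064}{5} + 33972 = \frac{174924}{5}$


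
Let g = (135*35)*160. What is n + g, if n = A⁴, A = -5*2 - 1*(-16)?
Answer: 757296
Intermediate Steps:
A = 6 (A = -10 + 16 = 6)
g = 756000 (g = 4725*160 = 756000)
n = 1296 (n = 6⁴ = 1296)
n + g = 1296 + 756000 = 757296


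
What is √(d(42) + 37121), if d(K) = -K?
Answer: √37079 ≈ 192.56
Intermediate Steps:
√(d(42) + 37121) = √(-1*42 + 37121) = √(-42 + 37121) = √37079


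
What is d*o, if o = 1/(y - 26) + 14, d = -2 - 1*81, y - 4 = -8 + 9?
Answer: -24319/21 ≈ -1158.0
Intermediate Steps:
y = 5 (y = 4 + (-8 + 9) = 4 + 1 = 5)
d = -83 (d = -2 - 81 = -83)
o = 293/21 (o = 1/(5 - 26) + 14 = 1/(-21) + 14 = -1/21 + 14 = 293/21 ≈ 13.952)
d*o = -83*293/21 = -24319/21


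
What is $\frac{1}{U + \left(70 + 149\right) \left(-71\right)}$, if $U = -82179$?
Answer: $- \frac{1}{97728} \approx -1.0232 \cdot 10^{-5}$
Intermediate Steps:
$\frac{1}{U + \left(70 + 149\right) \left(-71\right)} = \frac{1}{-82179 + \left(70 + 149\right) \left(-71\right)} = \frac{1}{-82179 + 219 \left(-71\right)} = \frac{1}{-82179 - 15549} = \frac{1}{-97728} = - \frac{1}{97728}$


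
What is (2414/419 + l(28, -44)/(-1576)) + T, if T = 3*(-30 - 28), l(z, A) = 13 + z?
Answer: -111112571/660344 ≈ -168.26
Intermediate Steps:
T = -174 (T = 3*(-58) = -174)
(2414/419 + l(28, -44)/(-1576)) + T = (2414/419 + (13 + 28)/(-1576)) - 174 = (2414*(1/419) + 41*(-1/1576)) - 174 = (2414/419 - 41/1576) - 174 = 3787285/660344 - 174 = -111112571/660344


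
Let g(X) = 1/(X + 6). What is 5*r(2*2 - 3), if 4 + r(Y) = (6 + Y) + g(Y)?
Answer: 110/7 ≈ 15.714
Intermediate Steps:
g(X) = 1/(6 + X)
r(Y) = 2 + Y + 1/(6 + Y) (r(Y) = -4 + ((6 + Y) + 1/(6 + Y)) = -4 + (6 + Y + 1/(6 + Y)) = 2 + Y + 1/(6 + Y))
5*r(2*2 - 3) = 5*((1 + (2 + (2*2 - 3))*(6 + (2*2 - 3)))/(6 + (2*2 - 3))) = 5*((1 + (2 + (4 - 3))*(6 + (4 - 3)))/(6 + (4 - 3))) = 5*((1 + (2 + 1)*(6 + 1))/(6 + 1)) = 5*((1 + 3*7)/7) = 5*((1 + 21)/7) = 5*((1/7)*22) = 5*(22/7) = 110/7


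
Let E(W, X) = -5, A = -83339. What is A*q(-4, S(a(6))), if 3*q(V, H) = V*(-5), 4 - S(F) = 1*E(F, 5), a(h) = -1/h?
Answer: -1666780/3 ≈ -5.5559e+5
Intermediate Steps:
S(F) = 9 (S(F) = 4 - (-5) = 4 - 1*(-5) = 4 + 5 = 9)
q(V, H) = -5*V/3 (q(V, H) = (V*(-5))/3 = (-5*V)/3 = -5*V/3)
A*q(-4, S(a(6))) = -(-416695)*(-4)/3 = -83339*20/3 = -1666780/3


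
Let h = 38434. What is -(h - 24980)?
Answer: -13454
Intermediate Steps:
-(h - 24980) = -(38434 - 24980) = -1*13454 = -13454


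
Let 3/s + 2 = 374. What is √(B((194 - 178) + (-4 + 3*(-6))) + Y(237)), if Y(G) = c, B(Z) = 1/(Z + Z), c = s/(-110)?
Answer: I*√34914990/20460 ≈ 0.2888*I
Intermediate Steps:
s = 1/124 (s = 3/(-2 + 374) = 3/372 = 3*(1/372) = 1/124 ≈ 0.0080645)
c = -1/13640 (c = (1/124)/(-110) = (1/124)*(-1/110) = -1/13640 ≈ -7.3314e-5)
B(Z) = 1/(2*Z)
Y(G) = -1/13640
√(B((194 - 178) + (-4 + 3*(-6))) + Y(237)) = √(1/(2*((194 - 178) + (-4 + 3*(-6)))) - 1/13640) = √(1/(2*(16 + (-4 - 18))) - 1/13640) = √(1/(2*(16 - 22)) - 1/13640) = √((½)/(-6) - 1/13640) = √((½)*(-⅙) - 1/13640) = √(-1/12 - 1/13640) = √(-3413/40920) = I*√34914990/20460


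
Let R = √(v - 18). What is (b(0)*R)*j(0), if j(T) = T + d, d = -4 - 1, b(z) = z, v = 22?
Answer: 0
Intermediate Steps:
d = -5
R = 2 (R = √(22 - 18) = √4 = 2)
j(T) = -5 + T (j(T) = T - 5 = -5 + T)
(b(0)*R)*j(0) = (0*2)*(-5 + 0) = 0*(-5) = 0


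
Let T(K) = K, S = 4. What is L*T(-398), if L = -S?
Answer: 1592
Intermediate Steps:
L = -4 (L = -1*4 = -4)
L*T(-398) = -4*(-398) = 1592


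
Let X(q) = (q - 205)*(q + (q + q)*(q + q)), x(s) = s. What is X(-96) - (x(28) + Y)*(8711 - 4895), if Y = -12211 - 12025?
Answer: 81310560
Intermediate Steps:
Y = -24236
X(q) = (-205 + q)*(q + 4*q²) (X(q) = (-205 + q)*(q + (2*q)*(2*q)) = (-205 + q)*(q + 4*q²))
X(-96) - (x(28) + Y)*(8711 - 4895) = -96*(-205 - 819*(-96) + 4*(-96)²) - (28 - 24236)*(8711 - 4895) = -96*(-205 + 78624 + 4*9216) - (-24208)*3816 = -96*(-205 + 78624 + 36864) - 1*(-92377728) = -96*115283 + 92377728 = -11067168 + 92377728 = 81310560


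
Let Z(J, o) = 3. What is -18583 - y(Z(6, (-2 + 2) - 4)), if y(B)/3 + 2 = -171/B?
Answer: -18406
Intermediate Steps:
y(B) = -6 - 513/B (y(B) = -6 + 3*(-171/B) = -6 - 513/B)
-18583 - y(Z(6, (-2 + 2) - 4)) = -18583 - (-6 - 513/3) = -18583 - (-6 - 513*⅓) = -18583 - (-6 - 171) = -18583 - 1*(-177) = -18583 + 177 = -18406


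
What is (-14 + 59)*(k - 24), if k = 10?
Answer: -630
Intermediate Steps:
(-14 + 59)*(k - 24) = (-14 + 59)*(10 - 24) = 45*(-14) = -630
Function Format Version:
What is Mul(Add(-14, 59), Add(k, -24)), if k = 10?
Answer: -630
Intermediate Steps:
Mul(Add(-14, 59), Add(k, -24)) = Mul(Add(-14, 59), Add(10, -24)) = Mul(45, -14) = -630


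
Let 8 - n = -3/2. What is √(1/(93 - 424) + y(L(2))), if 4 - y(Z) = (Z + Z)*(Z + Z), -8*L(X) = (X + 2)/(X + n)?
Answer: √231217733/7613 ≈ 1.9974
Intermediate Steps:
n = 19/2 (n = 8 - (-3)/2 = 8 - 1*(-3/2) = 8 + 3/2 = 19/2 ≈ 9.5000)
L(X) = -(2 + X)/(8*(19/2 + X)) (L(X) = -(X + 2)/(8*(X + 19/2)) = -(2 + X)/(8*(19/2 + X)))
y(Z) = 4 - 4*Z² (y(Z) = 4 - (Z + Z)*(Z + Z) = 4 - 2*Z*2*Z = 4 - 4*Z²)
√(1/(93 - 424) + y(L(2))) = √(1/(93 - 424) + (4 - 4*(-2 - 1*2)²/(16*(19 + 2*2)²))) = √(1/(-331) + (4 - 4*(-2 - 2)²/(16*(19 + 4)²))) = √(-1/331 + (4 - 4*((¼)*(-4)/23)²)) = √(-1/331 + (4 - 4*((¼)*(1/23)*(-4))²)) = √(-1/331 + (4 - 4*(-1/23)²)) = √(-1/331 + (4 - 4*1/529)) = √(-1/331 + (4 - 4/529)) = √(-1/331 + 2112/529) = √(698543/175099) = √231217733/7613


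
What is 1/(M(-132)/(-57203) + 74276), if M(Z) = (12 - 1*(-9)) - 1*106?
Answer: 57203/4248810113 ≈ 1.3463e-5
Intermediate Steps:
M(Z) = -85 (M(Z) = (12 + 9) - 106 = 21 - 106 = -85)
1/(M(-132)/(-57203) + 74276) = 1/(-85/(-57203) + 74276) = 1/(-85*(-1/57203) + 74276) = 1/(85/57203 + 74276) = 1/(4248810113/57203) = 57203/4248810113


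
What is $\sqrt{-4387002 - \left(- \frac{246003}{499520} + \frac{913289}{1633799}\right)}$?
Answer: $\frac{i \sqrt{45655266223931751509967117385}}{102014409560} \approx 2094.5 i$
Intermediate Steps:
$\sqrt{-4387002 - \left(- \frac{246003}{499520} + \frac{913289}{1633799}\right)} = \sqrt{-4387002 - \frac{54286665883}{816115276480}} = \sqrt{- \frac{3580299404434978843}{816115276480}} = \frac{i \sqrt{45655266223931751509967117385}}{102014409560}$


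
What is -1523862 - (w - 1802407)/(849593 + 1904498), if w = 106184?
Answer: -4196852923219/2754091 ≈ -1.5239e+6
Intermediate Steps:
-1523862 - (w - 1802407)/(849593 + 1904498) = -1523862 - (106184 - 1802407)/(849593 + 1904498) = -1523862 - (-1696223)/2754091 = -1523862 - 1*(-1696223/2754091) = -1523862 + 1696223/2754091 = -4196852923219/2754091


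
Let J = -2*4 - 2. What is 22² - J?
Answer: 494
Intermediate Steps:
J = -10 (J = -8 - 2 = -10)
22² - J = 22² - 1*(-10) = 484 + 10 = 494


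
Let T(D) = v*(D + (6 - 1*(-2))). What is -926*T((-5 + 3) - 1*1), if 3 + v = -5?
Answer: 37040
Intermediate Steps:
v = -8 (v = -3 - 5 = -8)
T(D) = -64 - 8*D (T(D) = -8*(D + (6 - 1*(-2))) = -8*(D + (6 + 2)) = -8*(D + 8) = -8*(8 + D) = -64 - 8*D)
-926*T((-5 + 3) - 1*1) = -926*(-64 - 8*((-5 + 3) - 1*1)) = -926*(-64 - 8*(-2 - 1)) = -926*(-64 - 8*(-3)) = -926*(-64 + 24) = -926*(-40) = 37040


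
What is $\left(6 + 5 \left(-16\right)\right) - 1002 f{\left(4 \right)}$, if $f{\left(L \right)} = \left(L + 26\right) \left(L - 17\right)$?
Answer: $390706$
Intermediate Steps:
$f{\left(L \right)} = \left(-17 + L\right) \left(26 + L\right)$ ($f{\left(L \right)} = \left(26 + L\right) \left(-17 + L\right) = \left(-17 + L\right) \left(26 + L\right)$)
$\left(6 + 5 \left(-16\right)\right) - 1002 f{\left(4 \right)} = \left(6 + 5 \left(-16\right)\right) - 1002 \left(-442 + 4^{2} + 9 \cdot 4\right) = \left(6 - 80\right) - 1002 \left(-442 + 16 + 36\right) = -74 - -390780 = -74 + 390780 = 390706$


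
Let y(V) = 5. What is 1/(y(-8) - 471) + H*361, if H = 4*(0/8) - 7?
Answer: -1177583/466 ≈ -2527.0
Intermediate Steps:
H = -7 (H = 4*(0*(⅛)) - 7 = 4*0 - 7 = 0 - 7 = -7)
1/(y(-8) - 471) + H*361 = 1/(5 - 471) - 7*361 = 1/(-466) - 2527 = -1/466 - 2527 = -1177583/466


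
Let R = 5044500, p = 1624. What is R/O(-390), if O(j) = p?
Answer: 1261125/406 ≈ 3106.2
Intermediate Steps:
O(j) = 1624
R/O(-390) = 5044500/1624 = 5044500*(1/1624) = 1261125/406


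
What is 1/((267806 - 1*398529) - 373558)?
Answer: -1/504281 ≈ -1.9830e-6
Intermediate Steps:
1/((267806 - 1*398529) - 373558) = 1/((267806 - 398529) - 373558) = 1/(-130723 - 373558) = 1/(-504281) = -1/504281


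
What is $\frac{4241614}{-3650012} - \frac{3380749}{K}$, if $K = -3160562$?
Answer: $- \frac{133263701010}{1442011153343} \approx -0.092415$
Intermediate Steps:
$\frac{4241614}{-3650012} - \frac{3380749}{K} = \frac{4241614}{-3650012} - \frac{3380749}{-3160562} = 4241614 \left(- \frac{1}{3650012}\right) - - \frac{3380749}{3160562} = - \frac{2120807}{1825006} + \frac{3380749}{3160562} = - \frac{133263701010}{1442011153343}$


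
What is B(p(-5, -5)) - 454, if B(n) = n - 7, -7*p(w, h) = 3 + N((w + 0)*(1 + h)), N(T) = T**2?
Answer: -3630/7 ≈ -518.57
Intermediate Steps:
p(w, h) = -3/7 - w**2*(1 + h)**2/7 (p(w, h) = -(3 + ((w + 0)*(1 + h))**2)/7 = -(3 + (w*(1 + h))**2)/7 = -(3 + w**2*(1 + h)**2)/7 = -3/7 - w**2*(1 + h)**2/7)
B(n) = -7 + n
B(p(-5, -5)) - 454 = (-7 + (-3/7 - 1/7*(-5)**2*(1 - 5)**2)) - 454 = (-7 + (-3/7 - 1/7*25*(-4)**2)) - 454 = (-7 + (-3/7 - 1/7*25*16)) - 454 = (-7 + (-3/7 - 400/7)) - 454 = (-7 - 403/7) - 454 = -452/7 - 454 = -3630/7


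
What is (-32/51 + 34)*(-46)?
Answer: -78292/51 ≈ -1535.1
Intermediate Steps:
(-32/51 + 34)*(-46) = (1702/51)*(-46) = -78292/51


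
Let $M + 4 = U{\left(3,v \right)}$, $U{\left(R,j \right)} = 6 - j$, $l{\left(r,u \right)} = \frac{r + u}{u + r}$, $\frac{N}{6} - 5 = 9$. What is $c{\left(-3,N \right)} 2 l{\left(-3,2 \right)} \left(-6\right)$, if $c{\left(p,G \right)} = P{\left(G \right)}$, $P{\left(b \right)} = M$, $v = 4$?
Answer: $24$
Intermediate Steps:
$N = 84$ ($N = 30 + 6 \cdot 9 = 30 + 54 = 84$)
$l{\left(r,u \right)} = 1$ ($l{\left(r,u \right)} = \frac{r + u}{r + u} = 1$)
$M = -2$ ($M = -4 + \left(6 - 4\right) = -4 + 2 = -2$)
$P{\left(b \right)} = -2$
$c{\left(p,G \right)} = -2$
$c{\left(-3,N \right)} 2 l{\left(-3,2 \right)} \left(-6\right) = - 2 \cdot 2 \cdot 1 \left(-6\right) = - 2 \cdot 2 \left(-6\right) = \left(-2\right) \left(-12\right) = 24$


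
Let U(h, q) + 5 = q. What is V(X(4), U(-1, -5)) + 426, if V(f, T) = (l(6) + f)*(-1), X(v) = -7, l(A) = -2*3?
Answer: 439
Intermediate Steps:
l(A) = -6
U(h, q) = -5 + q
V(f, T) = 6 - f (V(f, T) = (-6 + f)*(-1) = 6 - f)
V(X(4), U(-1, -5)) + 426 = (6 - 1*(-7)) + 426 = (6 + 7) + 426 = 13 + 426 = 439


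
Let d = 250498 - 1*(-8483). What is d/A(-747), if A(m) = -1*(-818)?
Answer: 258981/818 ≈ 316.60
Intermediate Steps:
d = 258981 (d = 250498 + 8483 = 258981)
A(m) = 818
d/A(-747) = 258981/818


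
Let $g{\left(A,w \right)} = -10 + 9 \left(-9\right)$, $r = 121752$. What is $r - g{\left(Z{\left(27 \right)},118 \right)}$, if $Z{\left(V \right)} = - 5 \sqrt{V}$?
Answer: $121843$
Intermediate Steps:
$g{\left(A,w \right)} = -91$ ($g{\left(A,w \right)} = -10 - 81 = -91$)
$r - g{\left(Z{\left(27 \right)},118 \right)} = 121752 - -91 = 121752 + 91 = 121843$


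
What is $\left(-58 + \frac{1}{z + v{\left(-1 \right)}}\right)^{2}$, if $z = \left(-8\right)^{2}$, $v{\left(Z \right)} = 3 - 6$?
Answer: $\frac{12510369}{3721} \approx 3362.1$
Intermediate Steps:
$v{\left(Z \right)} = -3$ ($v{\left(Z \right)} = 3 - 6 = -3$)
$z = 64$
$\left(-58 + \frac{1}{z + v{\left(-1 \right)}}\right)^{2} = \left(-58 + \frac{1}{64 - 3}\right)^{2} = \left(-58 + \frac{1}{61}\right)^{2} = \left(- \frac{3537}{61}\right)^{2} = \frac{12510369}{3721}$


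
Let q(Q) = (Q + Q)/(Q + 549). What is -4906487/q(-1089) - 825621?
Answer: -247094751/121 ≈ -2.0421e+6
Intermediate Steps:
q(Q) = 2*Q/(549 + Q) (q(Q) = (2*Q)/(549 + Q) = 2*Q/(549 + Q))
-4906487/q(-1089) - 825621 = -4906487/(2*(-1089)/(549 - 1089)) - 825621 = -4906487/(2*(-1089)/(-540)) - 825621 = -4906487/(2*(-1089)*(-1/540)) - 825621 = -4906487/121/30 - 825621 = -4906487*30/121 - 825621 = -147194610/121 - 825621 = -247094751/121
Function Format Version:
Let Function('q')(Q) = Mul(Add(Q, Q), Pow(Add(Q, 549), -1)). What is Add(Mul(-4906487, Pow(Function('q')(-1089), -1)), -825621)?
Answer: Rational(-247094751, 121) ≈ -2.0421e+6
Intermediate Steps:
Function('q')(Q) = Mul(2, Q, Pow(Add(549, Q), -1)) (Function('q')(Q) = Mul(Mul(2, Q), Pow(Add(549, Q), -1)) = Mul(2, Q, Pow(Add(549, Q), -1)))
Add(Mul(-4906487, Pow(Function('q')(-1089), -1)), -825621) = Add(Mul(-4906487, Pow(Mul(2, -1089, Pow(Add(549, -1089), -1)), -1)), -825621) = Add(Mul(-4906487, Pow(Mul(2, -1089, Pow(-540, -1)), -1)), -825621) = Add(Mul(-4906487, Pow(Mul(2, -1089, Rational(-1, 540)), -1)), -825621) = Add(Mul(-4906487, Pow(Rational(121, 30), -1)), -825621) = Add(Mul(-4906487, Rational(30, 121)), -825621) = Add(Rational(-147194610, 121), -825621) = Rational(-247094751, 121)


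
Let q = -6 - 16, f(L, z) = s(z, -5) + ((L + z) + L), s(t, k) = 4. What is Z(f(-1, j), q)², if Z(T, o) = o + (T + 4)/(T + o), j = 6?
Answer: 25600/49 ≈ 522.45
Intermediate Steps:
f(L, z) = 4 + z + 2*L (f(L, z) = 4 + ((L + z) + L) = 4 + (z + 2*L) = 4 + z + 2*L)
q = -22
Z(T, o) = o + (4 + T)/(T + o)
Z(f(-1, j), q)² = ((4 + (4 + 6 + 2*(-1)) + (-22)² + (4 + 6 + 2*(-1))*(-22))/((4 + 6 + 2*(-1)) - 22))² = ((4 + (4 + 6 - 2) + 484 + (4 + 6 - 2)*(-22))/((4 + 6 - 2) - 22))² = ((4 + 8 + 484 + 8*(-22))/(8 - 22))² = ((4 + 8 + 484 - 176)/(-14))² = (-1/14*320)² = (-160/7)² = 25600/49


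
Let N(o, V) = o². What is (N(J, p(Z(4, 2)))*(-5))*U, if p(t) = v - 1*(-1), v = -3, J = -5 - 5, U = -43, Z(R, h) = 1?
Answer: 21500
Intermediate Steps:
J = -10
p(t) = -2 (p(t) = -3 - 1*(-1) = -3 + 1 = -2)
(N(J, p(Z(4, 2)))*(-5))*U = ((-10)²*(-5))*(-43) = (100*(-5))*(-43) = -500*(-43) = 21500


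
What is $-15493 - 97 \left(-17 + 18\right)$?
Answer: $-15590$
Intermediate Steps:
$-15493 - 97 \left(-17 + 18\right) = -15493 - 97 \cdot 1 = -15493 - 97 = -15590$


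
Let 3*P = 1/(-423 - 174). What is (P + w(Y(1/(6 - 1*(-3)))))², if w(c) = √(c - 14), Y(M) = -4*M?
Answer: (1 - 597*I*√130)²/3207681 ≈ -14.444 - 0.0042441*I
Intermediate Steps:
w(c) = √(-14 + c)
P = -1/1791 (P = 1/(3*(-423 - 174)) = (⅓)/(-597) = (⅓)*(-1/597) = -1/1791 ≈ -0.00055835)
(P + w(Y(1/(6 - 1*(-3)))))² = (-1/1791 + √(-14 - 4/(6 - 1*(-3))))² = (-1/1791 + √(-14 - 4/(6 + 3)))² = (-1/1791 + √(-14 - 4/9))² = (-1/1791 + √(-130/9))² = (-1/1791 + I*√130/3)²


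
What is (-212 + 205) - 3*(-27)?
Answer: 74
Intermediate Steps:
(-212 + 205) - 3*(-27) = -7 + 81 = 74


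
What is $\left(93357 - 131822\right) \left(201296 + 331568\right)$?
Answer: $-20496613760$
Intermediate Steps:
$\left(93357 - 131822\right) \left(201296 + 331568\right) = \left(-38465\right) 532864 = -20496613760$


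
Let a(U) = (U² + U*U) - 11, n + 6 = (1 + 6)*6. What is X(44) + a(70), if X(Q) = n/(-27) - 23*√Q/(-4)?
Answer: 29363/3 + 23*√11/2 ≈ 9825.8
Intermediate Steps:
n = 36 (n = -6 + (1 + 6)*6 = -6 + 7*6 = -6 + 42 = 36)
a(U) = -11 + 2*U² (a(U) = (U² + U²) - 11 = 2*U² - 11 = -11 + 2*U²)
X(Q) = -4/3 + 23*√Q/4 (X(Q) = 36/(-27) - 23*√Q/(-4) = 36*(-1/27) - 23*√Q*(-¼) = -4/3 + 23*√Q/4)
X(44) + a(70) = (-4/3 + 23*√44/4) + (-11 + 2*70²) = (-4/3 + 23*(2*√11)/4) + (-11 + 2*4900) = (-4/3 + 23*√11/2) + (-11 + 9800) = (-4/3 + 23*√11/2) + 9789 = 29363/3 + 23*√11/2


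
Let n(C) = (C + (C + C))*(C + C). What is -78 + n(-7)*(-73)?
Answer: -21540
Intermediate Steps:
n(C) = 6*C**2 (n(C) = (C + 2*C)*(2*C) = (3*C)*(2*C) = 6*C**2)
-78 + n(-7)*(-73) = -78 + (6*(-7)**2)*(-73) = -78 + (6*49)*(-73) = -78 + 294*(-73) = -78 - 21462 = -21540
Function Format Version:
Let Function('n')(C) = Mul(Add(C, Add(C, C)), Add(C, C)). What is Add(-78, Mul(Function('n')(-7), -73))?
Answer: -21540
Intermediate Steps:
Function('n')(C) = Mul(6, Pow(C, 2)) (Function('n')(C) = Mul(Add(C, Mul(2, C)), Mul(2, C)) = Mul(Mul(3, C), Mul(2, C)) = Mul(6, Pow(C, 2)))
Add(-78, Mul(Function('n')(-7), -73)) = Add(-78, Mul(Mul(6, Pow(-7, 2)), -73)) = Add(-78, Mul(Mul(6, 49), -73)) = Add(-78, Mul(294, -73)) = Add(-78, -21462) = -21540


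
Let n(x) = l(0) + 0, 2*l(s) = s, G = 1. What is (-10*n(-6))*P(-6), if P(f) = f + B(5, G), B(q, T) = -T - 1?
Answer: 0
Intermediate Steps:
l(s) = s/2
n(x) = 0 (n(x) = (½)*0 + 0 = 0 + 0 = 0)
B(q, T) = -1 - T
P(f) = -2 + f (P(f) = f + (-1 - 1*1) = f + (-1 - 1) = f - 2 = -2 + f)
(-10*n(-6))*P(-6) = (-10*0)*(-2 - 6) = 0*(-8) = 0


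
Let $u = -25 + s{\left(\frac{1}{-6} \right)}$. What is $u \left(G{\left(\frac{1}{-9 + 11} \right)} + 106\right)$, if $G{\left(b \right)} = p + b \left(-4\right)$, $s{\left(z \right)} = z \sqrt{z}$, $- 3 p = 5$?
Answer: $- \frac{7675}{3} - \frac{307 i \sqrt{6}}{108} \approx -2558.3 - 6.9629 i$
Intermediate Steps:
$p = - \frac{5}{3}$ ($p = \left(- \frac{1}{3}\right) 5 = - \frac{5}{3} \approx -1.6667$)
$s{\left(z \right)} = z^{\frac{3}{2}}$
$G{\left(b \right)} = - \frac{5}{3} - 4 b$ ($G{\left(b \right)} = - \frac{5}{3} + b \left(-4\right) = - \frac{5}{3} - 4 b$)
$u = -25 - \frac{i \sqrt{6}}{36}$ ($u = -25 + \left(\frac{1}{-6}\right)^{\frac{3}{2}} = -25 + \left(- \frac{1}{6}\right)^{\frac{3}{2}} = -25 - \frac{i \sqrt{6}}{36} \approx -25.0 - 0.068041 i$)
$u \left(G{\left(\frac{1}{-9 + 11} \right)} + 106\right) = \left(-25 - \frac{i \sqrt{6}}{36}\right) \left(\left(- \frac{5}{3} - \frac{4}{-9 + 11}\right) + 106\right) = \left(-25 - \frac{i \sqrt{6}}{36}\right) \left(\left(- \frac{5}{3} - \frac{4}{2}\right) + 106\right) = \left(-25 - \frac{i \sqrt{6}}{36}\right) \left(\left(- \frac{5}{3} - 2\right) + 106\right) = \left(-25 - \frac{i \sqrt{6}}{36}\right) \left(- \frac{11}{3} + 106\right) = \left(-25 - \frac{i \sqrt{6}}{36}\right) \frac{307}{3} = - \frac{7675}{3} - \frac{307 i \sqrt{6}}{108}$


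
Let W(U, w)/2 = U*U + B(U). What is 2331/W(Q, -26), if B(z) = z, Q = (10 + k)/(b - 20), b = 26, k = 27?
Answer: 1134/43 ≈ 26.372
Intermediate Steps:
Q = 37/6 (Q = (10 + 27)/(26 - 20) = 37/6 ≈ 6.1667)
W(U, w) = 2*U + 2*U² (W(U, w) = 2*(U*U + U) = 2*(U² + U) = 2*(U + U²) = 2*U + 2*U²)
2331/W(Q, -26) = 2331/((2*(37/6)*(1 + 37/6))) = 2331/((2*(37/6)*(43/6))) = 2331/(1591/18) = 2331*(18/1591) = 1134/43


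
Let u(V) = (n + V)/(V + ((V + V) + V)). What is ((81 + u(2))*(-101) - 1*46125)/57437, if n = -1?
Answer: -22871/24184 ≈ -0.94571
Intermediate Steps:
u(V) = (-1 + V)/(4*V) (u(V) = (-1 + V)/(V + ((V + V) + V)) = (-1 + V)/(V + (2*V + V)) = (-1 + V)/(V + 3*V) = (-1 + V)/((4*V)) = (-1 + V)*(1/(4*V)) = (-1 + V)/(4*V))
((81 + u(2))*(-101) - 1*46125)/57437 = ((81 + (¼)*(-1 + 2)/2)*(-101) - 1*46125)/57437 = ((81 + (¼)*(½)*1)*(-101) - 46125)*(1/57437) = ((81 + ⅛)*(-101) - 46125)*(1/57437) = ((649/8)*(-101) - 46125)*(1/57437) = (-65549/8 - 46125)*(1/57437) = -434549/8*1/57437 = -22871/24184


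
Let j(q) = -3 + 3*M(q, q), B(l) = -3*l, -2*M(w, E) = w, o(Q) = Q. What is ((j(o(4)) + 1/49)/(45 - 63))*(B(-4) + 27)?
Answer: 2860/147 ≈ 19.456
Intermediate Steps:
M(w, E) = -w/2
j(q) = -3 - 3*q/2 (j(q) = -3 + 3*(-q/2) = -3 - 3*q/2)
((j(o(4)) + 1/49)/(45 - 63))*(B(-4) + 27) = (((-3 - 3/2*4) + 1/49)/(45 - 63))*(-3*(-4) + 27) = (((-3 - 6) + 1/49)/(-18))*(12 + 27) = ((-9 + 1/49)*(-1/18))*39 = -440/49*(-1/18)*39 = (220/441)*39 = 2860/147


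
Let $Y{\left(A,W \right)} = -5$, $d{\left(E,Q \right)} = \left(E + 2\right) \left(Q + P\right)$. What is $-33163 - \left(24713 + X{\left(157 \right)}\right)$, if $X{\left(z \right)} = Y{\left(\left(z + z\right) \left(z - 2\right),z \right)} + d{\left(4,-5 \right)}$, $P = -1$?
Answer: $-57835$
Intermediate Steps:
$d{\left(E,Q \right)} = \left(-1 + Q\right) \left(2 + E\right)$ ($d{\left(E,Q \right)} = \left(E + 2\right) \left(Q - 1\right) = \left(2 + E\right) \left(-1 + Q\right) = \left(-1 + Q\right) \left(2 + E\right)$)
$X{\left(z \right)} = -41$ ($X{\left(z \right)} = -5 + \left(-2 - 4 + 2 \left(-5\right) + 4 \left(-5\right)\right) = -5 - 36 = -41$)
$-33163 - \left(24713 + X{\left(157 \right)}\right) = -33163 - \left(24713 - 41\right) = -33163 - 24672 = -57835$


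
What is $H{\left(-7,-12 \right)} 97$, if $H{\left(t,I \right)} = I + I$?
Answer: $-2328$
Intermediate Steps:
$H{\left(t,I \right)} = 2 I$
$H{\left(-7,-12 \right)} 97 = 2 \left(-12\right) 97 = \left(-24\right) 97 = -2328$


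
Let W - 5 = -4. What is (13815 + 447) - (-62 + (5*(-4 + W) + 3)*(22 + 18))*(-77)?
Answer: -27472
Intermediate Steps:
W = 1 (W = 5 - 4 = 1)
(13815 + 447) - (-62 + (5*(-4 + W) + 3)*(22 + 18))*(-77) = (13815 + 447) - (-62 + (5*(-4 + 1) + 3)*(22 + 18))*(-77) = 14262 - (-62 + (5*(-3) + 3)*40)*(-77) = 14262 - (-62 + (-15 + 3)*40)*(-77) = 14262 - (-62 - 12*40)*(-77) = 14262 - (-62 - 480)*(-77) = 14262 - (-542)*(-77) = 14262 - 1*41734 = 14262 - 41734 = -27472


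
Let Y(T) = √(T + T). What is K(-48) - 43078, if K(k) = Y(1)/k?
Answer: -43078 - √2/48 ≈ -43078.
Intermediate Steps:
Y(T) = √2*√T (Y(T) = √(2*T) = √2*√T)
K(k) = √2/k (K(k) = (√2*√1)/k = (√2*1)/k = √2/k)
K(-48) - 43078 = √2/(-48) - 43078 = √2*(-1/48) - 43078 = -√2/48 - 43078 = -43078 - √2/48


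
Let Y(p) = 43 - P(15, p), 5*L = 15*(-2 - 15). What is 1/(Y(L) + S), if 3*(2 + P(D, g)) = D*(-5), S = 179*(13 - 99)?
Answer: -1/15324 ≈ -6.5257e-5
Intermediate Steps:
S = -15394 (S = 179*(-86) = -15394)
P(D, g) = -2 - 5*D/3 (P(D, g) = -2 + (D*(-5))/3 = -2 + (-5*D)/3 = -2 - 5*D/3)
L = -51 (L = (15*(-2 - 15))/5 = (15*(-17))/5 = (⅕)*(-255) = -51)
Y(p) = 70 (Y(p) = 43 - (-2 - 5/3*15) = 43 - (-2 - 25) = 43 - 1*(-27) = 43 + 27 = 70)
1/(Y(L) + S) = 1/(70 - 15394) = 1/(-15324) = -1/15324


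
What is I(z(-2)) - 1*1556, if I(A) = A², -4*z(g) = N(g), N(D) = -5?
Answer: -24871/16 ≈ -1554.4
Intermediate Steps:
z(g) = 5/4 (z(g) = -¼*(-5) = 5/4)
I(z(-2)) - 1*1556 = (5/4)² - 1*1556 = 25/16 - 1556 = -24871/16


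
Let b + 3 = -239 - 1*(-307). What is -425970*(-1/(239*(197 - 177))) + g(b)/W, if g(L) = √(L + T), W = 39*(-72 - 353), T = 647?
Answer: 42597/478 - 2*√178/16575 ≈ 89.113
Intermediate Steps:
b = 65 (b = -3 + (-239 - 1*(-307)) = -3 + (-239 + 307) = -3 + 68 = 65)
W = -16575 (W = 39*(-425) = -16575)
g(L) = √(647 + L) (g(L) = √(L + 647) = √(647 + L))
-425970*(-1/(239*(197 - 177))) + g(b)/W = -425970*(-1/(239*(197 - 177))) + √(647 + 65)/(-16575) = -425970/(20*(-239)) + √712*(-1/16575) = -425970/(-4780) + (2*√178)*(-1/16575) = -425970*(-1/4780) - 2*√178/16575 = 42597/478 - 2*√178/16575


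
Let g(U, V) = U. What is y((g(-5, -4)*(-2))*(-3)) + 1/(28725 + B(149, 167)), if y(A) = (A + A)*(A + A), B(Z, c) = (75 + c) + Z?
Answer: 104817601/29116 ≈ 3600.0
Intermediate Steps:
B(Z, c) = 75 + Z + c
y(A) = 4*A² (y(A) = (2*A)*(2*A) = 4*A²)
y((g(-5, -4)*(-2))*(-3)) + 1/(28725 + B(149, 167)) = 4*(-5*(-2)*(-3))² + 1/(28725 + (75 + 149 + 167)) = 4*(10*(-3))² + 1/(28725 + 391) = 4*(-30)² + 1/29116 = 4*900 + 1/29116 = 3600 + 1/29116 = 104817601/29116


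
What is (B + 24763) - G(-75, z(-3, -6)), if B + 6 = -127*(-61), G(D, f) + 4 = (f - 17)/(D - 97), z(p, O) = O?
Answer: 5591353/172 ≈ 32508.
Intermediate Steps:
G(D, f) = -4 + (-17 + f)/(-97 + D) (G(D, f) = -4 + (f - 17)/(D - 97) = -4 + (-17 + f)/(-97 + D))
B = 7741 (B = -6 - 127*(-61) = -6 + 7747 = 7741)
(B + 24763) - G(-75, z(-3, -6)) = (7741 + 24763) - (371 - 6 - 4*(-75))/(-97 - 75) = 32504 - (371 - 6 + 300)/(-172) = 32504 - (-1)*665/172 = 32504 - 1*(-665/172) = 32504 + 665/172 = 5591353/172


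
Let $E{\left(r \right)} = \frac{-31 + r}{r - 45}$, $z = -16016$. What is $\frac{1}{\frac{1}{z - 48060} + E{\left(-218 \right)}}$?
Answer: $\frac{16851988}{15954661} \approx 1.0562$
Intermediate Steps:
$E{\left(r \right)} = \frac{-31 + r}{-45 + r}$
$\frac{1}{\frac{1}{z - 48060} + E{\left(-218 \right)}} = \frac{1}{\frac{1}{-16016 - 48060} + \frac{-31 - 218}{-45 - 218}} = \frac{1}{\frac{1}{-64076} + \frac{1}{-263} \left(-249\right)} = \frac{1}{- \frac{1}{64076} - - \frac{249}{263}} = \frac{1}{- \frac{1}{64076} + \frac{249}{263}} = \frac{1}{\frac{15954661}{16851988}} = \frac{16851988}{15954661}$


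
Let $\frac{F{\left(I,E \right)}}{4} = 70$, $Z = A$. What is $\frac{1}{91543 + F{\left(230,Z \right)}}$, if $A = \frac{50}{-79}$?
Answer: $\frac{1}{91823} \approx 1.0891 \cdot 10^{-5}$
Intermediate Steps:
$A = - \frac{50}{79}$ ($A = 50 \left(- \frac{1}{79}\right) = - \frac{50}{79} \approx -0.63291$)
$Z = - \frac{50}{79} \approx -0.63291$
$F{\left(I,E \right)} = 280$ ($F{\left(I,E \right)} = 4 \cdot 70 = 280$)
$\frac{1}{91543 + F{\left(230,Z \right)}} = \frac{1}{91543 + 280} = \frac{1}{91823}$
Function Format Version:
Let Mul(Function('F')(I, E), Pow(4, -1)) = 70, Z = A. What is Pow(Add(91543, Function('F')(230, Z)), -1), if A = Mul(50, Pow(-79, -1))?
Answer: Rational(1, 91823) ≈ 1.0891e-5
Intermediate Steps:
A = Rational(-50, 79) (A = Mul(50, Rational(-1, 79)) = Rational(-50, 79) ≈ -0.63291)
Z = Rational(-50, 79) ≈ -0.63291
Function('F')(I, E) = 280 (Function('F')(I, E) = Mul(4, 70) = 280)
Pow(Add(91543, Function('F')(230, Z)), -1) = Pow(Add(91543, 280), -1) = Pow(91823, -1) = Rational(1, 91823)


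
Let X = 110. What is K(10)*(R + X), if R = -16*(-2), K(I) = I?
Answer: 1420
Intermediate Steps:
R = 32
K(10)*(R + X) = 10*(32 + 110) = 10*142 = 1420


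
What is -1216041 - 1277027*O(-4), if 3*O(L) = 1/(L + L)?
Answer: -27907957/24 ≈ -1.1628e+6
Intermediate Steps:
O(L) = 1/(6*L) (O(L) = 1/(3*(L + L)) = 1/(3*((2*L))) = (1/(2*L))/3 = 1/(6*L))
-1216041 - 1277027*O(-4) = -1216041 - 1277027/(6*(-4)) = -1216041 - 1277027*(-1)/(6*4) = -1216041 - 1277027*(-1/24) = -1216041 + 1277027/24 = -27907957/24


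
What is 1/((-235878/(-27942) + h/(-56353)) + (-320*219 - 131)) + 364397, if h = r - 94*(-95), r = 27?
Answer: 6713546385895054706/18423714756591 ≈ 3.6440e+5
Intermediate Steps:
h = 8957 (h = 27 - 94*(-95) = 27 + 8930 = 8957)
1/((-235878/(-27942) + h/(-56353)) + (-320*219 - 131)) + 364397 = 1/((-235878/(-27942) + 8957/(-56353)) + (-320*219 - 131)) + 364397 = 1/((-235878*(-1/27942) + 8957*(-1/56353)) + (-70080 - 131)) + 364397 = 1/((39313/4657 - 8957/56353) - 70211) + 364397 = 1/(2173692740/262435921 - 70211) + 364397 = 1/(-18423714756591/262435921) + 364397 = -262435921/18423714756591 + 364397 = 6713546385895054706/18423714756591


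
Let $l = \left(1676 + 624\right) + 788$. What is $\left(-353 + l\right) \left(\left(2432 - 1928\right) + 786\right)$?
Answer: $3528150$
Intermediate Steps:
$l = 3088$ ($l = 2300 + 788 = 3088$)
$\left(-353 + l\right) \left(\left(2432 - 1928\right) + 786\right) = \left(-353 + 3088\right) \left(\left(2432 - 1928\right) + 786\right) = 2735 \left(504 + 786\right) = 2735 \cdot 1290 = 3528150$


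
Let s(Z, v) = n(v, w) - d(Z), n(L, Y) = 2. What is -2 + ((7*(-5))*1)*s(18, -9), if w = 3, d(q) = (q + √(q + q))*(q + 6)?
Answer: 20088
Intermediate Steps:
d(q) = (6 + q)*(q + √2*√q) (d(q) = (q + √(2*q))*(6 + q) = (q + √2*√q)*(6 + q) = (6 + q)*(q + √2*√q))
s(Z, v) = 2 - Z² - 6*Z - √2*Z^(3/2) - 6*√2*√Z (s(Z, v) = 2 - (Z² + 6*Z + √2*Z^(3/2) + 6*√2*√Z) = 2 + (-Z² - 6*Z - √2*Z^(3/2) - 6*√2*√Z) = 2 - Z² - 6*Z - √2*Z^(3/2) - 6*√2*√Z)
-2 + ((7*(-5))*1)*s(18, -9) = -2 + ((7*(-5))*1)*(2 - 1*18² - 6*18 - √2*18^(3/2) - 6*√2*√18) = -2 + (-35*1)*(2 - 1*324 - 108 - √2*54*√2 - 6*√2*3*√2) = -2 - 35*(2 - 324 - 108 - 108 - 36) = -2 - 35*(-574) = -2 + 20090 = 20088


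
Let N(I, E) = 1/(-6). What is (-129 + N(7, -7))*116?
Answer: -44950/3 ≈ -14983.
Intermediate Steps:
N(I, E) = -1/6
(-129 + N(7, -7))*116 = (-129 - 1/6)*116 = -775/6*116 = -44950/3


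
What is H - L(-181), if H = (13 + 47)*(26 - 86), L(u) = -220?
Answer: -3380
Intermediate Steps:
H = -3600 (H = 60*(-60) = -3600)
H - L(-181) = -3600 - 1*(-220) = -3600 + 220 = -3380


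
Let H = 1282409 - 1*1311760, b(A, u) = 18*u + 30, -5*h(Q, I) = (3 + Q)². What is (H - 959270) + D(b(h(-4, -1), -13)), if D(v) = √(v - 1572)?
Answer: -988621 + 4*I*√111 ≈ -9.8862e+5 + 42.143*I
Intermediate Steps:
h(Q, I) = -(3 + Q)²/5
b(A, u) = 30 + 18*u
D(v) = √(-1572 + v)
H = -29351 (H = 1282409 - 1311760 = -29351)
(H - 959270) + D(b(h(-4, -1), -13)) = (-29351 - 959270) + √(-1572 + (30 + 18*(-13))) = -988621 + √(-1572 + (30 - 234)) = -988621 + √(-1572 - 204) = -988621 + √(-1776) = -988621 + 4*I*√111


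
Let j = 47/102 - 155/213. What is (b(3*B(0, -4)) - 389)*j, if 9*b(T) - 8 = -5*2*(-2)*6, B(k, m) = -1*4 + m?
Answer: 6520009/65178 ≈ 100.03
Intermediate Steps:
B(k, m) = -4 + m
j = -1933/7242 (j = 47*(1/102) - 155*1/213 = 47/102 - 155/213 = -1933/7242 ≈ -0.26692)
b(T) = 128/9 (b(T) = 8/9 + (-5*2*(-2)*6)/9 = 8/9 + (-(-20)*6)/9 = 8/9 + (-5*(-24))/9 = 8/9 + (⅑)*120 = 8/9 + 40/3 = 128/9)
(b(3*B(0, -4)) - 389)*j = (128/9 - 389)*(-1933/7242) = -3373/9*(-1933/7242) = 6520009/65178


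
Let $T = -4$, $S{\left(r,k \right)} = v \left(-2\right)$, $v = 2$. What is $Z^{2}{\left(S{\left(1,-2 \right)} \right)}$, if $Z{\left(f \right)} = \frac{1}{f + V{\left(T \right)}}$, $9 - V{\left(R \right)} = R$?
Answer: $\frac{1}{81} \approx 0.012346$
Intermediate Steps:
$S{\left(r,k \right)} = -4$ ($S{\left(r,k \right)} = 2 \left(-2\right) = -4$)
$V{\left(R \right)} = 9 - R$
$Z{\left(f \right)} = \frac{1}{13 + f}$ ($Z{\left(f \right)} = \frac{1}{f + \left(9 - -4\right)} = \frac{1}{f + \left(9 + 4\right)} = \frac{1}{f + 13} = \frac{1}{13 + f}$)
$Z^{2}{\left(S{\left(1,-2 \right)} \right)} = \left(\frac{1}{13 - 4}\right)^{2} = \left(\frac{1}{9}\right)^{2} = \frac{1}{81}$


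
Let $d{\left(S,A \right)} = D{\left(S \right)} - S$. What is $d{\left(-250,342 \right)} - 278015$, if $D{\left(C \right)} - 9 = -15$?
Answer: $-277771$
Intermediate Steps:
$D{\left(C \right)} = -6$ ($D{\left(C \right)} = 9 - 15 = -6$)
$d{\left(S,A \right)} = -6 - S$
$d{\left(-250,342 \right)} - 278015 = \left(-6 - -250\right) - 278015 = \left(-6 + 250\right) - 278015 = 244 - 278015 = -277771$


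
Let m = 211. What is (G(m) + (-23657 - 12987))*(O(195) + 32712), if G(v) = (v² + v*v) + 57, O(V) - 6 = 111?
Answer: 1722045195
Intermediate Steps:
O(V) = 117 (O(V) = 6 + 111 = 117)
G(v) = 57 + 2*v² (G(v) = (v² + v²) + 57 = 2*v² + 57 = 57 + 2*v²)
(G(m) + (-23657 - 12987))*(O(195) + 32712) = ((57 + 2*211²) + (-23657 - 12987))*(117 + 32712) = ((57 + 2*44521) - 36644)*32829 = ((57 + 89042) - 36644)*32829 = (89099 - 36644)*32829 = 52455*32829 = 1722045195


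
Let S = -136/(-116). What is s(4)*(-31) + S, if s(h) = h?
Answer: -3562/29 ≈ -122.83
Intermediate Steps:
S = 34/29 (S = -136*(-1/116) = 34/29 ≈ 1.1724)
s(4)*(-31) + S = 4*(-31) + 34/29 = -124 + 34/29 = -3562/29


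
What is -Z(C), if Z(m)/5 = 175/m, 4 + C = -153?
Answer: 875/157 ≈ 5.5732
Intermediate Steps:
C = -157 (C = -4 - 153 = -157)
Z(m) = 875/m (Z(m) = 5*(175/m) = 875/m)
-Z(C) = -875/(-157) = -875*(-1)/157 = -1*(-875/157) = 875/157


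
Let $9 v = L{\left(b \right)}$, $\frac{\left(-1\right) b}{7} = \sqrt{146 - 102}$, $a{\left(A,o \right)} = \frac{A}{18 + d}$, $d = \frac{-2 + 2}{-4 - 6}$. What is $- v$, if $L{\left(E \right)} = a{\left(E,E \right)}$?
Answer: $\frac{7 \sqrt{11}}{81} \approx 0.28662$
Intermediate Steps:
$d = 0$ ($d = \frac{0}{-10} = 0 \left(- \frac{1}{10}\right) = 0$)
$a{\left(A,o \right)} = \frac{A}{18}$ ($a{\left(A,o \right)} = \frac{A}{18 + 0} = \frac{A}{18}$)
$b = - 14 \sqrt{11}$ ($b = - 7 \sqrt{146 - 102} = - 7 \sqrt{44} = - 7 \cdot 2 \sqrt{11} = - 14 \sqrt{11} \approx -46.433$)
$L{\left(E \right)} = \frac{E}{18}$
$v = - \frac{7 \sqrt{11}}{81}$ ($v = \frac{\frac{1}{18} \left(- 14 \sqrt{11}\right)}{9} = \frac{\left(- \frac{7}{9}\right) \sqrt{11}}{9} = - \frac{7 \sqrt{11}}{81} \approx -0.28662$)
$- v = - \frac{\left(-7\right) \sqrt{11}}{81} = \frac{7 \sqrt{11}}{81}$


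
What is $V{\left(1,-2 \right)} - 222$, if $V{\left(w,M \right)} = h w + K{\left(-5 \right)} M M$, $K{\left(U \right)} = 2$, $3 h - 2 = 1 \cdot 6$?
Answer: $- \frac{634}{3} \approx -211.33$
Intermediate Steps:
$h = \frac{8}{3}$ ($h = \frac{2}{3} + \frac{1 \cdot 6}{3} = \frac{2}{3} + \frac{1}{3} \cdot 6 = \frac{2}{3} + 2 = \frac{8}{3} \approx 2.6667$)
$V{\left(w,M \right)} = 2 M^{2} + \frac{8 w}{3}$ ($V{\left(w,M \right)} = \frac{8 w}{3} + 2 M M = \frac{8 w}{3} + 2 M^{2} = 2 M^{2} + \frac{8 w}{3}$)
$V{\left(1,-2 \right)} - 222 = \left(2 \left(-2\right)^{2} + \frac{8}{3} \cdot 1\right) - 222 = \left(2 \cdot 4 + \frac{8}{3}\right) - 222 = \left(8 + \frac{8}{3}\right) - 222 = \frac{32}{3} - 222 = - \frac{634}{3}$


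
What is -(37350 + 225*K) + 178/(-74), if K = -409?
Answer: 2022886/37 ≈ 54673.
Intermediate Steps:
-(37350 + 225*K) + 178/(-74) = -225/(1/(166 - 409)) + 178/(-74) = -225/(1/(-243)) + 178*(-1/74) = -225/(-1/243) - 89/37 = -225*(-243) - 89/37 = 54675 - 89/37 = 2022886/37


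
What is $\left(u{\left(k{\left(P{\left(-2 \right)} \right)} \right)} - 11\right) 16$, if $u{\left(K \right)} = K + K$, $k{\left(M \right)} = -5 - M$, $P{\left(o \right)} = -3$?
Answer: $-240$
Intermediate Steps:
$u{\left(K \right)} = 2 K$
$\left(u{\left(k{\left(P{\left(-2 \right)} \right)} \right)} - 11\right) 16 = \left(2 \left(-5 - -3\right) - 11\right) 16 = \left(2 \left(-5 + 3\right) - 11\right) 16 = \left(2 \left(-2\right) - 11\right) 16 = \left(-4 - 11\right) 16 = \left(-15\right) 16 = -240$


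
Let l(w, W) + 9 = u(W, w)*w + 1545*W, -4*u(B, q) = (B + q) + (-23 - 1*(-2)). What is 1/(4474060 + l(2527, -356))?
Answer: 2/5131537 ≈ 3.8975e-7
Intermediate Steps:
u(B, q) = 21/4 - B/4 - q/4 (u(B, q) = -((B + q) + (-23 - 1*(-2)))/4 = -((B + q) + (-23 + 2))/4 = -((B + q) - 21)/4 = -(-21 + B + q)/4 = 21/4 - B/4 - q/4)
l(w, W) = -9 + 1545*W + w*(21/4 - W/4 - w/4) (l(w, W) = -9 + ((21/4 - W/4 - w/4)*w + 1545*W) = -9 + (w*(21/4 - W/4 - w/4) + 1545*W) = -9 + (1545*W + w*(21/4 - W/4 - w/4)) = -9 + 1545*W + w*(21/4 - W/4 - w/4))
1/(4474060 + l(2527, -356)) = 1/(4474060 + (-9 + 1545*(-356) - ¼*2527*(-21 - 356 + 2527))) = 1/(4474060 + (-9 - 550020 - ¼*2527*2150)) = 1/(4474060 + (-9 - 550020 - 2716525/2)) = 1/(4474060 - 3816583/2) = 1/(5131537/2) = 2/5131537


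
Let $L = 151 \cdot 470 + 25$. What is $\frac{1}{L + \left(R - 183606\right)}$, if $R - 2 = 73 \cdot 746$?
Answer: $- \frac{1}{58151} \approx -1.7197 \cdot 10^{-5}$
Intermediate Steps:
$R = 54460$ ($R = 2 + 73 \cdot 746 = 2 + 54458 = 54460$)
$L = 70995$ ($L = 70970 + 25 = 70995$)
$\frac{1}{L + \left(R - 183606\right)} = \frac{1}{70995 + \left(54460 - 183606\right)} = \frac{1}{70995 - 129146} = \frac{1}{-58151} = - \frac{1}{58151}$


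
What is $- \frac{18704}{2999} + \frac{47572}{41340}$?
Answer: $- \frac{157638733}{30994665} \approx -5.086$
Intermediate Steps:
$- \frac{18704}{2999} + \frac{47572}{41340} = \left(-18704\right) \frac{1}{2999} + 47572 \cdot \frac{1}{41340} = - \frac{18704}{2999} + \frac{11893}{10335} = - \frac{157638733}{30994665}$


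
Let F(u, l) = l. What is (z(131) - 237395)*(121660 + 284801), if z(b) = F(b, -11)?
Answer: -96496280166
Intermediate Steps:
z(b) = -11
(z(131) - 237395)*(121660 + 284801) = (-11 - 237395)*(121660 + 284801) = -237406*406461 = -96496280166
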